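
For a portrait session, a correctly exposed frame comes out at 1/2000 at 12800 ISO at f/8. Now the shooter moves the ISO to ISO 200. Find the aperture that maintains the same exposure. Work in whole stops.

f/1.0

ISO: 12800 → 6400 → 3200 → 1600 → 800 → 400 → 200 — 6 stops dropped (darker).
Need 6 stops brighter from the aperture: f/8 → f/5.6 → f/4 → f/2.8 → f/2 → f/1.4 → f/1.0.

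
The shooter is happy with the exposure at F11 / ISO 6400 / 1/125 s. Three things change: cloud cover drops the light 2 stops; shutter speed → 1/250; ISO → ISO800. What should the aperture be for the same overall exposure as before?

f/1.4

Scene light: 2 stops darker.
Shutter speed: 1/125 → 1/250 — 1 stop shorter (darker).
ISO: 6400 → 3200 → 1600 → 800 — 3 stops dropped (darker).
Net so far: 6 stops darker. Aperture: f/11 → f/8 → f/5.6 → f/4 → f/2.8 → f/2 → f/1.4.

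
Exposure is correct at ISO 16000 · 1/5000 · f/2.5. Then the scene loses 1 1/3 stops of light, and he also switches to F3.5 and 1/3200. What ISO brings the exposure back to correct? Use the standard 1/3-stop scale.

ISO 51200

Scene light: 1 1/3 stops darker.
Aperture: f/2.5 → f/2.8 → f/3.2 → f/3.5 — 1 stop stopped down (darker).
Shutter speed: 1/5000 → 1/4000 → 1/3200 — 2/3 stop longer (brighter).
Net so far: 1 2/3 stops darker. ISO: 16000 → 20000 → 25600 → 32000 → 40000 → 51200.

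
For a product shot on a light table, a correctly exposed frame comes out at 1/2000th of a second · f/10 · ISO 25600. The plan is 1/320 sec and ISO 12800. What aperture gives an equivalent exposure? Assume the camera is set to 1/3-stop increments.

Shutter speed: 1/2000 → 1/1600 → 1/1250 → 1/1000 → 1/800 → 1/640 → 1/500 → 1/400 → 1/320 — 2 2/3 stops longer (brighter).
ISO: 25600 → 20000 → 16000 → 12800 — 1 stop dropped (darker).
Net change so far: 1 2/3 stops brighter. Offset with the aperture: f/10 → f/11 → f/13 → f/14 → f/16 → f/18.

f/18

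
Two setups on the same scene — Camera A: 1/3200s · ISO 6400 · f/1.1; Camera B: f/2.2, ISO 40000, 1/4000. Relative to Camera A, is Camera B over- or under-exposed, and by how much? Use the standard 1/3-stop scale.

Aperture: f/1.1 → f/1.2 → f/1.4 → f/1.6 → f/1.8 → f/2 → f/2.2 — 2 stops narrower (darker).
Shutter speed: 1/3200 → 1/4000 — 1/3 stop faster (darker).
ISO: 6400 → 8000 → 10000 → 12800 → 16000 → 20000 → 25600 → 32000 → 40000 — 2 2/3 stops raised (brighter).
Net: −2 −1/3 +2 2/3 = +1/3 stops.

1/3 stop brighter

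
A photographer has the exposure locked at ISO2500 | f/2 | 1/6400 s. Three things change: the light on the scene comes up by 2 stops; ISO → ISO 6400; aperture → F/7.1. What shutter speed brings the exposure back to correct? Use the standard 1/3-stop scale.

1/5000s

Scene light: 2 stops brighter.
ISO: 2500 → 3200 → 4000 → 5000 → 6400 — 1 1/3 stops higher (brighter).
Aperture: f/2 → f/2.2 → f/2.5 → f/2.8 → f/3.2 → f/3.5 → f/4 → f/4.5 → f/5 → f/5.6 → f/6.3 → f/7.1 — 3 2/3 stops narrower (darker).
Net so far: 1/3 stop darker. Shutter speed: 1/6400 → 1/5000.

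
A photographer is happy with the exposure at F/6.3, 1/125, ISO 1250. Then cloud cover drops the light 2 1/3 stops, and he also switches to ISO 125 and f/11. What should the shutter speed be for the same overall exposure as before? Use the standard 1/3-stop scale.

Scene light: 2 1/3 stops darker.
ISO: 1250 → 1000 → 800 → 640 → 500 → 400 → 320 → 250 → 200 → 160 → 125 — 3 1/3 stops dropped (darker).
Aperture: f/6.3 → f/7.1 → f/8 → f/9 → f/10 → f/11 — 1 2/3 stops smaller aperture (darker).
Net so far: 7 1/3 stops darker. Shutter speed: 1/125 → 1/100 → 1/80 → 1/60 → 1/50 → 1/40 → 1/30 → 1/25 → 1/20 → 1/15 → 1/13 → 1/10 → 1/8 → 1/6 → 1/5 → 1/4 → 0.3 → 0.4 → 0.5 → 0.6 → 0.8 → 1 → 1.3.

1.3 s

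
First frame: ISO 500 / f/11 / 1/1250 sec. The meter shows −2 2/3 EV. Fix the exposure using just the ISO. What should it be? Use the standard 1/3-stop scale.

ISO 3200

Underexposed by 2 2/3 stops → need 2 2/3 stops brighter.
ISO: 500 → 640 → 800 → 1000 → 1250 → 1600 → 2000 → 2500 → 3200.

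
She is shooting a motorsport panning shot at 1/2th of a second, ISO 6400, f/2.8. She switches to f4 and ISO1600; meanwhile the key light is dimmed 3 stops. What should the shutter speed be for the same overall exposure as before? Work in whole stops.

30 s

Scene light: 3 stops darker.
Aperture: f/2.8 → f/4 — 1 stop stopped down (darker).
ISO: 6400 → 3200 → 1600 — 2 stops lower (darker).
Net so far: 6 stops darker. Shutter speed: 1/2 → 1 → 2 → 4 → 8 → 15 → 30.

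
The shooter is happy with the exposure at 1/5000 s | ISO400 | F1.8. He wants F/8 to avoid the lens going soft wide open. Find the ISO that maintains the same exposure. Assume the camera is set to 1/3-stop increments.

ISO 8000

Aperture: f/1.8 → f/2 → f/2.2 → f/2.5 → f/2.8 → f/3.2 → f/3.5 → f/4 → f/4.5 → f/5 → f/5.6 → f/6.3 → f/7.1 → f/8 — 4 1/3 stops smaller aperture (darker).
Need 4 1/3 stops brighter from the ISO: 400 → 500 → 640 → 800 → 1000 → 1250 → 1600 → 2000 → 2500 → 3200 → 4000 → 5000 → 6400 → 8000.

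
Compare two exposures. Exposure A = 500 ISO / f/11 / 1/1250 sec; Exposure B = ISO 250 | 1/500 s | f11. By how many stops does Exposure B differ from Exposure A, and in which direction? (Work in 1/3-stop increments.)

1/3 stop brighter

Aperture: unchanged.
Shutter speed: 1/1250 → 1/1000 → 1/800 → 1/640 → 1/500 — 1 1/3 stops longer (brighter).
ISO: 500 → 400 → 320 → 250 — 1 stop dropped (darker).
Net: +1 1/3 −1 = +1/3 stops.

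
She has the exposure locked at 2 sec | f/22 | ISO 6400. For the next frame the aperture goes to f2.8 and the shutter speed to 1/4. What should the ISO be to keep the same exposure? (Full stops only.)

Aperture: f/22 → f/16 → f/11 → f/8 → f/5.6 → f/4 → f/2.8 — 6 stops opened up (brighter).
Shutter speed: 2 → 1 → 1/2 → 1/4 — 3 stops faster (darker).
Net change so far: 3 stops brighter. Offset with the ISO: 6400 → 3200 → 1600 → 800.

ISO 800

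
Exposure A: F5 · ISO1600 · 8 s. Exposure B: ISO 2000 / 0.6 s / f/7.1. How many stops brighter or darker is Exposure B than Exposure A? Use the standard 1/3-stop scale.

4 1/3 stops darker

Aperture: f/5 → f/5.6 → f/6.3 → f/7.1 — 1 stop narrower (darker).
Shutter speed: 8 → 6 → 5 → 4 → 3.2 → 2.5 → 2 → 1.6 → 1.3 → 1 → 0.8 → 0.6 — 3 2/3 stops shorter (darker).
ISO: 1600 → 2000 — 1/3 stop higher (brighter).
Net: −1 −3 2/3 +1/3 = −4 1/3 stops.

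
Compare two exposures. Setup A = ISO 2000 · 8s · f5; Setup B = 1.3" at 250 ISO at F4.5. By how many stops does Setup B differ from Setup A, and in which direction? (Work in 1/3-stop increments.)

5 1/3 stops darker

Aperture: f/5 → f/4.5 — 1/3 stop wider (brighter).
Shutter speed: 8 → 6 → 5 → 4 → 3.2 → 2.5 → 2 → 1.6 → 1.3 — 2 2/3 stops shorter (darker).
ISO: 2000 → 1600 → 1250 → 1000 → 800 → 640 → 500 → 400 → 320 → 250 — 3 stops dropped (darker).
Net: +1/3 −2 2/3 −3 = −5 1/3 stops.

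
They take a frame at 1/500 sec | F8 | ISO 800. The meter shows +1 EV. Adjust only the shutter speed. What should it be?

1/1000s

Overexposed by 1 stop → need 1 stop darker.
Shutter speed: 1/500 → 1/1000.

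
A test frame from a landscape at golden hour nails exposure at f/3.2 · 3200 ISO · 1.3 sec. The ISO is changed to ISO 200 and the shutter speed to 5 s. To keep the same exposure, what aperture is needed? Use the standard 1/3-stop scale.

f/1.6

ISO: 3200 → 2500 → 2000 → 1600 → 1250 → 1000 → 800 → 640 → 500 → 400 → 320 → 250 → 200 — 4 stops dropped (darker).
Shutter speed: 1.3 → 1.6 → 2 → 2.5 → 3.2 → 4 → 5 — 2 stops longer (brighter).
Net change so far: 2 stops darker. Offset with the aperture: f/3.2 → f/2.8 → f/2.5 → f/2.2 → f/2 → f/1.8 → f/1.6.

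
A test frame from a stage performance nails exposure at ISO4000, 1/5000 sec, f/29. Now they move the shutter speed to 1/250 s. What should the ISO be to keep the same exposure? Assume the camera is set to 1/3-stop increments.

ISO 200

Shutter speed: 1/5000 → 1/4000 → 1/3200 → 1/2500 → 1/2000 → 1/1600 → 1/1250 → 1/1000 → 1/800 → 1/640 → 1/500 → 1/400 → 1/320 → 1/250 — 4 1/3 stops longer (brighter).
Need 4 1/3 stops darker from the ISO: 4000 → 3200 → 2500 → 2000 → 1600 → 1250 → 1000 → 800 → 640 → 500 → 400 → 320 → 250 → 200.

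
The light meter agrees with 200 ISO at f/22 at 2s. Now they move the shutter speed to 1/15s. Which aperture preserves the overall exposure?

Shutter speed: 2 → 1 → 1/2 → 1/4 → 1/8 → 1/15 — 5 stops shorter (darker).
Need 5 stops brighter from the aperture: f/22 → f/16 → f/11 → f/8 → f/5.6 → f/4.

f/4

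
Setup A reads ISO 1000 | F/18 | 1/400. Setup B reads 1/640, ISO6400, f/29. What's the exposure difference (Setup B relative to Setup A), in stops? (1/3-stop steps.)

2/3 stop brighter

Aperture: f/18 → f/20 → f/22 → f/25 → f/29 — 1 1/3 stops stopped down (darker).
Shutter speed: 1/400 → 1/500 → 1/640 — 2/3 stop faster (darker).
ISO: 1000 → 1250 → 1600 → 2000 → 2500 → 3200 → 4000 → 5000 → 6400 — 2 2/3 stops higher (brighter).
Net: −1 1/3 −2/3 +2 2/3 = +2/3 stops.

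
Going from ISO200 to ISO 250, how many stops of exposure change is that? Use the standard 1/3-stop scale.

1/3 stop

200 → 250 — count the steps: 1 third-stops = 1/3 stop.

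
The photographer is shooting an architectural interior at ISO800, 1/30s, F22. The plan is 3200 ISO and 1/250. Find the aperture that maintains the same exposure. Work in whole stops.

ISO: 800 → 1600 → 3200 — 2 stops raised (brighter).
Shutter speed: 1/30 → 1/60 → 1/125 → 1/250 — 3 stops faster (darker).
Net change so far: 1 stop darker. Offset with the aperture: f/22 → f/16.

f/16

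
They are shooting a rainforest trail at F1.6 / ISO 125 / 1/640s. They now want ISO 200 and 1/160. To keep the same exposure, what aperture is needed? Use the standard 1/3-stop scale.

ISO: 125 → 160 → 200 — 2/3 stop higher (brighter).
Shutter speed: 1/640 → 1/500 → 1/400 → 1/320 → 1/250 → 1/200 → 1/160 — 2 stops slower (brighter).
Net change so far: 2 2/3 stops brighter. Offset with the aperture: f/1.6 → f/1.8 → f/2 → f/2.2 → f/2.5 → f/2.8 → f/3.2 → f/3.5 → f/4.

f/4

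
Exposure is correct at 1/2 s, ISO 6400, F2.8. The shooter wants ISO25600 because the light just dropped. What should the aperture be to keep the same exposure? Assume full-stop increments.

ISO: 6400 → 12800 → 25600 — 2 stops raised (brighter).
Need 2 stops darker from the aperture: f/2.8 → f/4 → f/5.6.

f/5.6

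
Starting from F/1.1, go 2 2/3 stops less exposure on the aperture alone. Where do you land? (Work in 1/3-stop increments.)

f/2.8

Aperture: f/1.1 → f/1.2 → f/1.4 → f/1.6 → f/1.8 → f/2 → f/2.2 → f/2.5 → f/2.8 — 2 2/3 stops stopped down (darker).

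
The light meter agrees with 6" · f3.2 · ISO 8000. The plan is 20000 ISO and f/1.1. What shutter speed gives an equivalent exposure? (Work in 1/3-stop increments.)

ISO: 8000 → 10000 → 12800 → 16000 → 20000 — 1 1/3 stops raised (brighter).
Aperture: f/3.2 → f/2.8 → f/2.5 → f/2.2 → f/2 → f/1.8 → f/1.6 → f/1.4 → f/1.2 → f/1.1 — 3 stops wider (brighter).
Net change so far: 4 1/3 stops brighter. Offset with the shutter speed: 6 → 5 → 4 → 3.2 → 2.5 → 2 → 1.6 → 1.3 → 1 → 0.8 → 0.6 → 0.5 → 0.4 → 0.3.

0.3 s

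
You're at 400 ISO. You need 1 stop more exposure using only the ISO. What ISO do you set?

ISO 800

ISO: 400 → 800 — 1 stop raised (brighter).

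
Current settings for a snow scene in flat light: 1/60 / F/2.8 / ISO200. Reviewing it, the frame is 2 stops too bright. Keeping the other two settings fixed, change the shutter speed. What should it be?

1/250s

Overexposed by 2 stops → need 2 stops darker.
Shutter speed: 1/60 → 1/125 → 1/250.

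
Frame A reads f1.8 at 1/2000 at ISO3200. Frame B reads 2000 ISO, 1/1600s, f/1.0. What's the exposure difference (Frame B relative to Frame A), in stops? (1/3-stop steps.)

Aperture: f/1.8 → f/1.6 → f/1.4 → f/1.2 → f/1.1 → f/1.0 — 1 2/3 stops wider (brighter).
Shutter speed: 1/2000 → 1/1600 — 1/3 stop slower (brighter).
ISO: 3200 → 2500 → 2000 — 2/3 stop lower (darker).
Net: +1 2/3 +1/3 −2/3 = +1 1/3 stops.

1 1/3 stops brighter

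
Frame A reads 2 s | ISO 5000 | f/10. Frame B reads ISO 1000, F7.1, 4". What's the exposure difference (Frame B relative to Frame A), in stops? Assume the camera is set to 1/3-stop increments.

1/3 stop darker

Aperture: f/10 → f/9 → f/8 → f/7.1 — 1 stop larger aperture (brighter).
Shutter speed: 2 → 2.5 → 3.2 → 4 — 1 stop slower (brighter).
ISO: 5000 → 4000 → 3200 → 2500 → 2000 → 1600 → 1250 → 1000 — 2 1/3 stops dropped (darker).
Net: +1 +1 −2 1/3 = −1/3 stops.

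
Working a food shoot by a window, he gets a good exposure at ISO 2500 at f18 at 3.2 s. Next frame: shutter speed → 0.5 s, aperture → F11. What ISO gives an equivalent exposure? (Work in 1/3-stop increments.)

ISO 6400

Shutter speed: 3.2 → 2.5 → 2 → 1.6 → 1.3 → 1 → 0.8 → 0.6 → 0.5 — 2 2/3 stops shorter (darker).
Aperture: f/18 → f/16 → f/14 → f/13 → f/11 — 1 1/3 stops wider (brighter).
Net change so far: 1 1/3 stops darker. Offset with the ISO: 2500 → 3200 → 4000 → 5000 → 6400.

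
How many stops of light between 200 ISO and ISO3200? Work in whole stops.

4 stops

200 → 400 → 800 → 1600 → 3200 — count the steps: 4 stops.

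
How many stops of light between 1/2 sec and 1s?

1 stop

1/2 → 1 — count the steps: 1 stop.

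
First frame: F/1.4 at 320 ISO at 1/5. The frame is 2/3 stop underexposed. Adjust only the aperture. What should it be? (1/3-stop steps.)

f/1.1

Underexposed by 2/3 stop → need 2/3 stop brighter.
Aperture: f/1.4 → f/1.2 → f/1.1.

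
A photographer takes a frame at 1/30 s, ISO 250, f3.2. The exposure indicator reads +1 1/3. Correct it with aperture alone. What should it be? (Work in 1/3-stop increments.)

f/5

Overexposed by 1 1/3 stops → need 1 1/3 stops darker.
Aperture: f/3.2 → f/3.5 → f/4 → f/4.5 → f/5.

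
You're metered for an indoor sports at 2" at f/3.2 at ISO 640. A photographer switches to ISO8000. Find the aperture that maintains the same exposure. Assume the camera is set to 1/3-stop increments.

f/11

ISO: 640 → 800 → 1000 → 1250 → 1600 → 2000 → 2500 → 3200 → 4000 → 5000 → 6400 → 8000 — 3 2/3 stops higher (brighter).
Need 3 2/3 stops darker from the aperture: f/3.2 → f/3.5 → f/4 → f/4.5 → f/5 → f/5.6 → f/6.3 → f/7.1 → f/8 → f/9 → f/10 → f/11.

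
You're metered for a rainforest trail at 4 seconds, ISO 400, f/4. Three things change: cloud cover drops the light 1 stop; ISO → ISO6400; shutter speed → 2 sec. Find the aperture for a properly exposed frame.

Scene light: 1 stop darker.
ISO: 400 → 800 → 1600 → 3200 → 6400 — 4 stops higher (brighter).
Shutter speed: 4 → 2 — 1 stop faster (darker).
Net so far: 2 stops brighter. Aperture: f/4 → f/5.6 → f/8.

f/8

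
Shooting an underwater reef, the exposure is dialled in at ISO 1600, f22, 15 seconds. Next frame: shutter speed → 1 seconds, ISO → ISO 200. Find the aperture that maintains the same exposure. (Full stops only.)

f/2

Shutter speed: 15 → 8 → 4 → 2 → 1 — 4 stops shorter (darker).
ISO: 1600 → 800 → 400 → 200 — 3 stops dropped (darker).
Net change so far: 7 stops darker. Offset with the aperture: f/22 → f/16 → f/11 → f/8 → f/5.6 → f/4 → f/2.8 → f/2.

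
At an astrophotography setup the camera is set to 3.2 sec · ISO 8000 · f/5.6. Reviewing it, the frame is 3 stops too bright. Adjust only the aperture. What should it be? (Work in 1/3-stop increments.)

f/16

Overexposed by 3 stops → need 3 stops darker.
Aperture: f/5.6 → f/6.3 → f/7.1 → f/8 → f/9 → f/10 → f/11 → f/13 → f/14 → f/16.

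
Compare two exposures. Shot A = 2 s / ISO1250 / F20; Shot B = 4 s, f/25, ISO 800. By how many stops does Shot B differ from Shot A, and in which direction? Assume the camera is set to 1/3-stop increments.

1/3 stop darker

Aperture: f/20 → f/22 → f/25 — 2/3 stop stopped down (darker).
Shutter speed: 2 → 2.5 → 3.2 → 4 — 1 stop slower (brighter).
ISO: 1250 → 1000 → 800 — 2/3 stop lower (darker).
Net: −2/3 +1 −2/3 = −1/3 stops.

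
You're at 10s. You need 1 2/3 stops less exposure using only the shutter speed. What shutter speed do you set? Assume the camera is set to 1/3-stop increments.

3.2 s

Shutter speed: 10 → 8 → 6 → 5 → 4 → 3.2 — 1 2/3 stops shorter (darker).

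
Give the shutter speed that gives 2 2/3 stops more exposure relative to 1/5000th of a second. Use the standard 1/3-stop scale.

1/800s

Shutter speed: 1/5000 → 1/4000 → 1/3200 → 1/2500 → 1/2000 → 1/1600 → 1/1250 → 1/1000 → 1/800 — 2 2/3 stops slower (brighter).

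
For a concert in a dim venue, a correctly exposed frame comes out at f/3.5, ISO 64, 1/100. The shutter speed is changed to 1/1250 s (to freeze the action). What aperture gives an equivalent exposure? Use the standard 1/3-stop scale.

Shutter speed: 1/100 → 1/125 → 1/160 → 1/200 → 1/250 → 1/320 → 1/400 → 1/500 → 1/640 → 1/800 → 1/1000 → 1/1250 — 3 2/3 stops faster (darker).
Need 3 2/3 stops brighter from the aperture: f/3.5 → f/3.2 → f/2.8 → f/2.5 → f/2.2 → f/2 → f/1.8 → f/1.6 → f/1.4 → f/1.2 → f/1.1 → f/1.0.

f/1.0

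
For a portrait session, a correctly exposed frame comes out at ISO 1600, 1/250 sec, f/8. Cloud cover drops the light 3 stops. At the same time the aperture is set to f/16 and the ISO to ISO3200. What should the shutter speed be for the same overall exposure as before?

Scene light: 3 stops darker.
Aperture: f/8 → f/11 → f/16 — 2 stops stopped down (darker).
ISO: 1600 → 3200 — 1 stop raised (brighter).
Net so far: 4 stops darker. Shutter speed: 1/250 → 1/125 → 1/60 → 1/30 → 1/15.

1/15s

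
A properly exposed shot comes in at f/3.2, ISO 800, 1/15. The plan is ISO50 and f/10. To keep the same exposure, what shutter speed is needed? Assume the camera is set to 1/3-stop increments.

ISO: 800 → 640 → 500 → 400 → 320 → 250 → 200 → 160 → 125 → 100 → 80 → 64 → 50 — 4 stops lower (darker).
Aperture: f/3.2 → f/3.5 → f/4 → f/4.5 → f/5 → f/5.6 → f/6.3 → f/7.1 → f/8 → f/9 → f/10 — 3 1/3 stops smaller aperture (darker).
Net change so far: 7 1/3 stops darker. Offset with the shutter speed: 1/15 → 1/13 → 1/10 → 1/8 → 1/6 → 1/5 → 1/4 → 0.3 → 0.4 → 0.5 → 0.6 → 0.8 → 1 → 1.3 → 1.6 → 2 → 2.5 → 3.2 → 4 → 5 → 6 → 8 → 10.

10 s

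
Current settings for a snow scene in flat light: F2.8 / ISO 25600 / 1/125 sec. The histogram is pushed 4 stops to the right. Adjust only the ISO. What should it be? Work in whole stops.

Overexposed by 4 stops → need 4 stops darker.
ISO: 25600 → 12800 → 6400 → 3200 → 1600.

ISO 1600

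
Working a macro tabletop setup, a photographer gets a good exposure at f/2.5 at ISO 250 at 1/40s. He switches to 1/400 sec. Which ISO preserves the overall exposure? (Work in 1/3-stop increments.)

Shutter speed: 1/40 → 1/50 → 1/60 → 1/80 → 1/100 → 1/125 → 1/160 → 1/200 → 1/250 → 1/320 → 1/400 — 3 1/3 stops shorter (darker).
Need 3 1/3 stops brighter from the ISO: 250 → 320 → 400 → 500 → 640 → 800 → 1000 → 1250 → 1600 → 2000 → 2500.

ISO 2500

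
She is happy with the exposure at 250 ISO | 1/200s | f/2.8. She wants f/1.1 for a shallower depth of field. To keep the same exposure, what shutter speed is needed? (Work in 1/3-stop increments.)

1/1250s

Aperture: f/2.8 → f/2.5 → f/2.2 → f/2 → f/1.8 → f/1.6 → f/1.4 → f/1.2 → f/1.1 — 2 2/3 stops larger aperture (brighter).
Need 2 2/3 stops darker from the shutter speed: 1/200 → 1/250 → 1/320 → 1/400 → 1/500 → 1/640 → 1/800 → 1/1000 → 1/1250.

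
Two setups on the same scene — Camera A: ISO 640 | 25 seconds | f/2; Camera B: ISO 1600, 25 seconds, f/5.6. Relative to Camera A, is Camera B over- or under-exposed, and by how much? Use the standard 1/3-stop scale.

1 2/3 stops darker

Aperture: f/2 → f/2.2 → f/2.5 → f/2.8 → f/3.2 → f/3.5 → f/4 → f/4.5 → f/5 → f/5.6 — 3 stops narrower (darker).
Shutter speed: unchanged.
ISO: 640 → 800 → 1000 → 1250 → 1600 — 1 1/3 stops higher (brighter).
Net: −3 +1 1/3 = −1 2/3 stops.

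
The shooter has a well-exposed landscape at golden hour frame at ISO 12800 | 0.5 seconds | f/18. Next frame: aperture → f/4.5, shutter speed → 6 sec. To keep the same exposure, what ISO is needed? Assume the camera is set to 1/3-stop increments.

Aperture: f/18 → f/16 → f/14 → f/13 → f/11 → f/10 → f/9 → f/8 → f/7.1 → f/6.3 → f/5.6 → f/5 → f/4.5 — 4 stops wider (brighter).
Shutter speed: 0.5 → 0.6 → 0.8 → 1 → 1.3 → 1.6 → 2 → 2.5 → 3.2 → 4 → 5 → 6 — 3 2/3 stops longer (brighter).
Net change so far: 7 2/3 stops brighter. Offset with the ISO: 12800 → 10000 → 8000 → 6400 → 5000 → 4000 → 3200 → 2500 → 2000 → 1600 → 1250 → 1000 → 800 → 640 → 500 → 400 → 320 → 250 → 200 → 160 → 125 → 100 → 80 → 64.

ISO 64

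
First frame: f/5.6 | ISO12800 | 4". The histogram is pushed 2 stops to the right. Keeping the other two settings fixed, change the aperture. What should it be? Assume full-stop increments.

f/11

Overexposed by 2 stops → need 2 stops darker.
Aperture: f/5.6 → f/8 → f/11.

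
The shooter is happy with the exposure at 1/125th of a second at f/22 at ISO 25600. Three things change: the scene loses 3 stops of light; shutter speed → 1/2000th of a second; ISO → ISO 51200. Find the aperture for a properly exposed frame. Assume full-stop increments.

f/2.8

Scene light: 3 stops darker.
Shutter speed: 1/125 → 1/250 → 1/500 → 1/1000 → 1/2000 — 4 stops faster (darker).
ISO: 25600 → 51200 — 1 stop higher (brighter).
Net so far: 6 stops darker. Aperture: f/22 → f/16 → f/11 → f/8 → f/5.6 → f/4 → f/2.8.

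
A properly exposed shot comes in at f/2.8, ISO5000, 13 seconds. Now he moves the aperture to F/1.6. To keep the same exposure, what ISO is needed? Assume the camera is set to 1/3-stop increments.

Aperture: f/2.8 → f/2.5 → f/2.2 → f/2 → f/1.8 → f/1.6 — 1 2/3 stops larger aperture (brighter).
Need 1 2/3 stops darker from the ISO: 5000 → 4000 → 3200 → 2500 → 2000 → 1600.

ISO 1600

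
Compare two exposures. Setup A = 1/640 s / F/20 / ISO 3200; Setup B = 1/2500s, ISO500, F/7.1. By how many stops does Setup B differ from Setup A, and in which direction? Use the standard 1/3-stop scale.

1 2/3 stops darker

Aperture: f/20 → f/18 → f/16 → f/14 → f/13 → f/11 → f/10 → f/9 → f/8 → f/7.1 — 3 stops larger aperture (brighter).
Shutter speed: 1/640 → 1/800 → 1/1000 → 1/1250 → 1/1600 → 1/2000 → 1/2500 — 2 stops faster (darker).
ISO: 3200 → 2500 → 2000 → 1600 → 1250 → 1000 → 800 → 640 → 500 — 2 2/3 stops dropped (darker).
Net: +3 −2 −2 2/3 = −1 2/3 stops.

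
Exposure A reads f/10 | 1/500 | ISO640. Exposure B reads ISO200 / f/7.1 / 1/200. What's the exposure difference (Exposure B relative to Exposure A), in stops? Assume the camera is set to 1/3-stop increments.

2/3 stop brighter

Aperture: f/10 → f/9 → f/8 → f/7.1 — 1 stop opened up (brighter).
Shutter speed: 1/500 → 1/400 → 1/320 → 1/250 → 1/200 — 1 1/3 stops slower (brighter).
ISO: 640 → 500 → 400 → 320 → 250 → 200 — 1 2/3 stops dropped (darker).
Net: +1 +1 1/3 −1 2/3 = +2/3 stops.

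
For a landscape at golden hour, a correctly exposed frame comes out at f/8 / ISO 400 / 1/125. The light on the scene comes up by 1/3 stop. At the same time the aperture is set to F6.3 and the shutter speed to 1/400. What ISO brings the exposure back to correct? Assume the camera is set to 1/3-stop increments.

Scene light: 1/3 stop brighter.
Aperture: f/8 → f/7.1 → f/6.3 — 2/3 stop opened up (brighter).
Shutter speed: 1/125 → 1/160 → 1/200 → 1/250 → 1/320 → 1/400 — 1 2/3 stops shorter (darker).
Net so far: 2/3 stop darker. ISO: 400 → 500 → 640.

ISO 640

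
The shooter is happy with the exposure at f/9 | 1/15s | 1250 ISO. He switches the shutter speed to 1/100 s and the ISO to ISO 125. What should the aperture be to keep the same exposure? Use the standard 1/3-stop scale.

f/1.1

Shutter speed: 1/15 → 1/20 → 1/25 → 1/30 → 1/40 → 1/50 → 1/60 → 1/80 → 1/100 — 2 2/3 stops shorter (darker).
ISO: 1250 → 1000 → 800 → 640 → 500 → 400 → 320 → 250 → 200 → 160 → 125 — 3 1/3 stops dropped (darker).
Net change so far: 6 stops darker. Offset with the aperture: f/9 → f/8 → f/7.1 → f/6.3 → f/5.6 → f/5 → f/4.5 → f/4 → f/3.5 → f/3.2 → f/2.8 → f/2.5 → f/2.2 → f/2 → f/1.8 → f/1.6 → f/1.4 → f/1.2 → f/1.1.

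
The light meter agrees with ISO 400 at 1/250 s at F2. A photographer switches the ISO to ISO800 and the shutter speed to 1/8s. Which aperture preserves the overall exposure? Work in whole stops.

ISO: 400 → 800 — 1 stop higher (brighter).
Shutter speed: 1/250 → 1/125 → 1/60 → 1/30 → 1/15 → 1/8 — 5 stops longer (brighter).
Net change so far: 6 stops brighter. Offset with the aperture: f/2 → f/2.8 → f/4 → f/5.6 → f/8 → f/11 → f/16.

f/16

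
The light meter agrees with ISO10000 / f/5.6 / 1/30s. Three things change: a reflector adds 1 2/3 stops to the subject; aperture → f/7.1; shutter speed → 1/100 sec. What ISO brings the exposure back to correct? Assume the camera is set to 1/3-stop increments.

ISO 16000

Scene light: 1 2/3 stops brighter.
Aperture: f/5.6 → f/6.3 → f/7.1 — 2/3 stop stopped down (darker).
Shutter speed: 1/30 → 1/40 → 1/50 → 1/60 → 1/80 → 1/100 — 1 2/3 stops faster (darker).
Net so far: 2/3 stop darker. ISO: 10000 → 12800 → 16000.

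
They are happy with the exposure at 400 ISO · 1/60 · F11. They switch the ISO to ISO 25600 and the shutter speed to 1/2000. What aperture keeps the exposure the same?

ISO: 400 → 800 → 1600 → 3200 → 6400 → 12800 → 25600 — 6 stops higher (brighter).
Shutter speed: 1/60 → 1/125 → 1/250 → 1/500 → 1/1000 → 1/2000 — 5 stops faster (darker).
Net change so far: 1 stop brighter. Offset with the aperture: f/11 → f/16.

f/16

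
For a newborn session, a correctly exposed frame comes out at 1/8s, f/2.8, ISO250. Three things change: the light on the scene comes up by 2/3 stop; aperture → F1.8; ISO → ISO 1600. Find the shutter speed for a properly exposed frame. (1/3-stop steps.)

Scene light: 2/3 stop brighter.
Aperture: f/2.8 → f/2.5 → f/2.2 → f/2 → f/1.8 — 1 1/3 stops opened up (brighter).
ISO: 250 → 320 → 400 → 500 → 640 → 800 → 1000 → 1250 → 1600 — 2 2/3 stops raised (brighter).
Net so far: 4 2/3 stops brighter. Shutter speed: 1/8 → 1/10 → 1/13 → 1/15 → 1/20 → 1/25 → 1/30 → 1/40 → 1/50 → 1/60 → 1/80 → 1/100 → 1/125 → 1/160 → 1/200.

1/200s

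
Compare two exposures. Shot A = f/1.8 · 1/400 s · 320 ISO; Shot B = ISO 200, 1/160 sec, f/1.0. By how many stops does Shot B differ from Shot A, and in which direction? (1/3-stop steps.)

Aperture: f/1.8 → f/1.6 → f/1.4 → f/1.2 → f/1.1 → f/1.0 — 1 2/3 stops larger aperture (brighter).
Shutter speed: 1/400 → 1/320 → 1/250 → 1/200 → 1/160 — 1 1/3 stops slower (brighter).
ISO: 320 → 250 → 200 — 2/3 stop lower (darker).
Net: +1 2/3 +1 1/3 −2/3 = +2 1/3 stops.

2 1/3 stops brighter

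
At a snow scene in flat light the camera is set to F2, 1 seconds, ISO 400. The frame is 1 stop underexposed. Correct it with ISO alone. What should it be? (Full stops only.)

Underexposed by 1 stop → need 1 stop brighter.
ISO: 400 → 800.

ISO 800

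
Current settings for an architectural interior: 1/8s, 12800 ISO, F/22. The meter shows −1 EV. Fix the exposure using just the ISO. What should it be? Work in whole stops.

ISO 25600

Underexposed by 1 stop → need 1 stop brighter.
ISO: 12800 → 25600.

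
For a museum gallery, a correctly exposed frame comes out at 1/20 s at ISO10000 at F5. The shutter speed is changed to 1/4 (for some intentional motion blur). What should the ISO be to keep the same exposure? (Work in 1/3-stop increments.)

Shutter speed: 1/20 → 1/15 → 1/13 → 1/10 → 1/8 → 1/6 → 1/5 → 1/4 — 2 1/3 stops slower (brighter).
Need 2 1/3 stops darker from the ISO: 10000 → 8000 → 6400 → 5000 → 4000 → 3200 → 2500 → 2000.

ISO 2000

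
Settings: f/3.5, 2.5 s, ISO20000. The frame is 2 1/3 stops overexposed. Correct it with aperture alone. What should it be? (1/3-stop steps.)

Overexposed by 2 1/3 stops → need 2 1/3 stops darker.
Aperture: f/3.5 → f/4 → f/4.5 → f/5 → f/5.6 → f/6.3 → f/7.1 → f/8.

f/8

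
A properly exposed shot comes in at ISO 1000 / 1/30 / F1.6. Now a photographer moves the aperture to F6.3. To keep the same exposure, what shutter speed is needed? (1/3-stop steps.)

Aperture: f/1.6 → f/1.8 → f/2 → f/2.2 → f/2.5 → f/2.8 → f/3.2 → f/3.5 → f/4 → f/4.5 → f/5 → f/5.6 → f/6.3 — 4 stops narrower (darker).
Need 4 stops brighter from the shutter speed: 1/30 → 1/25 → 1/20 → 1/15 → 1/13 → 1/10 → 1/8 → 1/6 → 1/5 → 1/4 → 0.3 → 0.4 → 0.5.

0.5 s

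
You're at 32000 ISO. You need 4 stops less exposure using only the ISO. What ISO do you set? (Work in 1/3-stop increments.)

ISO 2000

ISO: 32000 → 25600 → 20000 → 16000 → 12800 → 10000 → 8000 → 6400 → 5000 → 4000 → 3200 → 2500 → 2000 — 4 stops dropped (darker).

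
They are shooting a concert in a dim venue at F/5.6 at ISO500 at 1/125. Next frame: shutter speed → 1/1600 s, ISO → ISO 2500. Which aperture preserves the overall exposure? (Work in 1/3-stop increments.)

f/3.5

Shutter speed: 1/125 → 1/160 → 1/200 → 1/250 → 1/320 → 1/400 → 1/500 → 1/640 → 1/800 → 1/1000 → 1/1250 → 1/1600 — 3 2/3 stops shorter (darker).
ISO: 500 → 640 → 800 → 1000 → 1250 → 1600 → 2000 → 2500 — 2 1/3 stops raised (brighter).
Net change so far: 1 1/3 stops darker. Offset with the aperture: f/5.6 → f/5 → f/4.5 → f/4 → f/3.5.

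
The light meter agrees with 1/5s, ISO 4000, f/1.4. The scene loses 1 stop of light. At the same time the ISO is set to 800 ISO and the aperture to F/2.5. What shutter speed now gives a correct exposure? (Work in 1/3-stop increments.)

6 s

Scene light: 1 stop darker.
ISO: 4000 → 3200 → 2500 → 2000 → 1600 → 1250 → 1000 → 800 — 2 1/3 stops lower (darker).
Aperture: f/1.4 → f/1.6 → f/1.8 → f/2 → f/2.2 → f/2.5 — 1 2/3 stops smaller aperture (darker).
Net so far: 5 stops darker. Shutter speed: 1/5 → 1/4 → 0.3 → 0.4 → 0.5 → 0.6 → 0.8 → 1 → 1.3 → 1.6 → 2 → 2.5 → 3.2 → 4 → 5 → 6.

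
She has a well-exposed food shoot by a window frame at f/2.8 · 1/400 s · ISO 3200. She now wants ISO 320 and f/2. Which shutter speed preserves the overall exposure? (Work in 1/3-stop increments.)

1/80s

ISO: 3200 → 2500 → 2000 → 1600 → 1250 → 1000 → 800 → 640 → 500 → 400 → 320 — 3 1/3 stops dropped (darker).
Aperture: f/2.8 → f/2.5 → f/2.2 → f/2 — 1 stop opened up (brighter).
Net change so far: 2 1/3 stops darker. Offset with the shutter speed: 1/400 → 1/320 → 1/250 → 1/200 → 1/160 → 1/125 → 1/100 → 1/80.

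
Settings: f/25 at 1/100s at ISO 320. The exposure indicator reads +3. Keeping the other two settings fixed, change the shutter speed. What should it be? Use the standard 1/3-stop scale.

1/800s

Overexposed by 3 stops → need 3 stops darker.
Shutter speed: 1/100 → 1/125 → 1/160 → 1/200 → 1/250 → 1/320 → 1/400 → 1/500 → 1/640 → 1/800.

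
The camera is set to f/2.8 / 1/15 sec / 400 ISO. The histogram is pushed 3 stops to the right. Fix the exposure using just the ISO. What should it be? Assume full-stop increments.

Overexposed by 3 stops → need 3 stops darker.
ISO: 400 → 200 → 100 → 50.

ISO 50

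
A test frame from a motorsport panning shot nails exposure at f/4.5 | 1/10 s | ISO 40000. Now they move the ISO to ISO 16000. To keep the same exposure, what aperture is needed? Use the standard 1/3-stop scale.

f/2.8

ISO: 40000 → 32000 → 25600 → 20000 → 16000 — 1 1/3 stops lower (darker).
Need 1 1/3 stops brighter from the aperture: f/4.5 → f/4 → f/3.5 → f/3.2 → f/2.8.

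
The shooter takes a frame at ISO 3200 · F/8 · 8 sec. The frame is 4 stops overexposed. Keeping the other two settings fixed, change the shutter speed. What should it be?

Overexposed by 4 stops → need 4 stops darker.
Shutter speed: 8 → 4 → 2 → 1 → 1/2.

1/2s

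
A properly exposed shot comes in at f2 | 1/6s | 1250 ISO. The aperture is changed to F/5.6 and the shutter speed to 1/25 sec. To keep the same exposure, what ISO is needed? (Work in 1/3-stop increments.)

Aperture: f/2 → f/2.2 → f/2.5 → f/2.8 → f/3.2 → f/3.5 → f/4 → f/4.5 → f/5 → f/5.6 — 3 stops smaller aperture (darker).
Shutter speed: 1/6 → 1/8 → 1/10 → 1/13 → 1/15 → 1/20 → 1/25 — 2 stops shorter (darker).
Net change so far: 5 stops darker. Offset with the ISO: 1250 → 1600 → 2000 → 2500 → 3200 → 4000 → 5000 → 6400 → 8000 → 10000 → 12800 → 16000 → 20000 → 25600 → 32000 → 40000.

ISO 40000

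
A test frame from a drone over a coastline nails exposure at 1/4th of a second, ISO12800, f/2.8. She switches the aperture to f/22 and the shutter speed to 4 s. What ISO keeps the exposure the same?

ISO 51200

Aperture: f/2.8 → f/4 → f/5.6 → f/8 → f/11 → f/16 → f/22 — 6 stops stopped down (darker).
Shutter speed: 1/4 → 1/2 → 1 → 2 → 4 — 4 stops longer (brighter).
Net change so far: 2 stops darker. Offset with the ISO: 12800 → 25600 → 51200.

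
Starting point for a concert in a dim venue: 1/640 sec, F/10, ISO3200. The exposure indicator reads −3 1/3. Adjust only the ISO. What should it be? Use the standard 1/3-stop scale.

Underexposed by 3 1/3 stops → need 3 1/3 stops brighter.
ISO: 3200 → 4000 → 5000 → 6400 → 8000 → 10000 → 12800 → 16000 → 20000 → 25600 → 32000.

ISO 32000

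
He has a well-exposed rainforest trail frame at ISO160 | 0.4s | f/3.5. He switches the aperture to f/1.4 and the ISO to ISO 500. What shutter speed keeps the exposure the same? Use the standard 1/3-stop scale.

1/50s

Aperture: f/3.5 → f/3.2 → f/2.8 → f/2.5 → f/2.2 → f/2 → f/1.8 → f/1.6 → f/1.4 — 2 2/3 stops opened up (brighter).
ISO: 160 → 200 → 250 → 320 → 400 → 500 — 1 2/3 stops higher (brighter).
Net change so far: 4 1/3 stops brighter. Offset with the shutter speed: 0.4 → 0.3 → 1/4 → 1/5 → 1/6 → 1/8 → 1/10 → 1/13 → 1/15 → 1/20 → 1/25 → 1/30 → 1/40 → 1/50.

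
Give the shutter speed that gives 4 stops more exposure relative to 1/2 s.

Shutter speed: 1/2 → 1 → 2 → 4 → 8 — 4 stops longer (brighter).

8 s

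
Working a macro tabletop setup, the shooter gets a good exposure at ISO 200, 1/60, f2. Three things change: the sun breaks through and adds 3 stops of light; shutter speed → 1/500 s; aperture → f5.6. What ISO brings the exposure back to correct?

Scene light: 3 stops brighter.
Shutter speed: 1/60 → 1/125 → 1/250 → 1/500 — 3 stops shorter (darker).
Aperture: f/2 → f/2.8 → f/4 → f/5.6 — 3 stops narrower (darker).
Net so far: 3 stops darker. ISO: 200 → 400 → 800 → 1600.

ISO 1600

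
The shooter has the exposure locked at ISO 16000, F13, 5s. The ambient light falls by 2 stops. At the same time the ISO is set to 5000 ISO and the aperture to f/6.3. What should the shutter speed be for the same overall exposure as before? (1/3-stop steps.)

Scene light: 2 stops darker.
ISO: 16000 → 12800 → 10000 → 8000 → 6400 → 5000 — 1 2/3 stops dropped (darker).
Aperture: f/13 → f/11 → f/10 → f/9 → f/8 → f/7.1 → f/6.3 — 2 stops opened up (brighter).
Net so far: 1 2/3 stops darker. Shutter speed: 5 → 6 → 8 → 10 → 13 → 15.

15 s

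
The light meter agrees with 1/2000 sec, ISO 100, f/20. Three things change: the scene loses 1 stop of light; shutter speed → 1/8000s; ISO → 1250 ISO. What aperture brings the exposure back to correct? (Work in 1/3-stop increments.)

Scene light: 1 stop darker.
Shutter speed: 1/2000 → 1/2500 → 1/3200 → 1/4000 → 1/5000 → 1/6400 → 1/8000 — 2 stops shorter (darker).
ISO: 100 → 125 → 160 → 200 → 250 → 320 → 400 → 500 → 640 → 800 → 1000 → 1250 — 3 2/3 stops raised (brighter).
Net so far: 2/3 stop brighter. Aperture: f/20 → f/22 → f/25.

f/25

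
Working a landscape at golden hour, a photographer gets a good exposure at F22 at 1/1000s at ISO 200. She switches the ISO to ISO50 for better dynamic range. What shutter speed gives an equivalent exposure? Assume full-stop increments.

ISO: 200 → 100 → 50 — 2 stops lower (darker).
Need 2 stops brighter from the shutter speed: 1/1000 → 1/500 → 1/250.

1/250s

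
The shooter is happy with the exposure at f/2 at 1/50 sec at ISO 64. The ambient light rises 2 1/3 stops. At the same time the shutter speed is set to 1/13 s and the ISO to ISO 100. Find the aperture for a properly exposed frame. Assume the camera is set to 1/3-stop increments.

Scene light: 2 1/3 stops brighter.
Shutter speed: 1/50 → 1/40 → 1/30 → 1/25 → 1/20 → 1/15 → 1/13 — 2 stops slower (brighter).
ISO: 64 → 80 → 100 — 2/3 stop raised (brighter).
Net so far: 5 stops brighter. Aperture: f/2 → f/2.2 → f/2.5 → f/2.8 → f/3.2 → f/3.5 → f/4 → f/4.5 → f/5 → f/5.6 → f/6.3 → f/7.1 → f/8 → f/9 → f/10 → f/11.

f/11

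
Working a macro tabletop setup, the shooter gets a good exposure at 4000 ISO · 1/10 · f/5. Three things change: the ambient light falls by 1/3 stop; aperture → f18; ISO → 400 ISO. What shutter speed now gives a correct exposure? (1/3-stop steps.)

15 s

Scene light: 1/3 stop darker.
Aperture: f/5 → f/5.6 → f/6.3 → f/7.1 → f/8 → f/9 → f/10 → f/11 → f/13 → f/14 → f/16 → f/18 — 3 2/3 stops stopped down (darker).
ISO: 4000 → 3200 → 2500 → 2000 → 1600 → 1250 → 1000 → 800 → 640 → 500 → 400 — 3 1/3 stops dropped (darker).
Net so far: 7 1/3 stops darker. Shutter speed: 1/10 → 1/8 → 1/6 → 1/5 → 1/4 → 0.3 → 0.4 → 0.5 → 0.6 → 0.8 → 1 → 1.3 → 1.6 → 2 → 2.5 → 3.2 → 4 → 5 → 6 → 8 → 10 → 13 → 15.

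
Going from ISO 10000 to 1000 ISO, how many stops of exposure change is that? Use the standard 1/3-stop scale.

10000 → 8000 → 6400 → 5000 → 4000 → 3200 → 2500 → 2000 → 1600 → 1250 → 1000 — count the steps: 10 third-stops = 3 1/3 stops.

3 1/3 stops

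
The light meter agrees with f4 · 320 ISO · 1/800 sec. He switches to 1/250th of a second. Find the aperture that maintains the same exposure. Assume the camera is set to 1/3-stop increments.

Shutter speed: 1/800 → 1/640 → 1/500 → 1/400 → 1/320 → 1/250 — 1 2/3 stops slower (brighter).
Need 1 2/3 stops darker from the aperture: f/4 → f/4.5 → f/5 → f/5.6 → f/6.3 → f/7.1.

f/7.1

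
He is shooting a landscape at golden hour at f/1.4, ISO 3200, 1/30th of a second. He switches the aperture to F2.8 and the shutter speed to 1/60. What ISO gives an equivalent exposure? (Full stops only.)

ISO 25600

Aperture: f/1.4 → f/2 → f/2.8 — 2 stops narrower (darker).
Shutter speed: 1/30 → 1/60 — 1 stop faster (darker).
Net change so far: 3 stops darker. Offset with the ISO: 3200 → 6400 → 12800 → 25600.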